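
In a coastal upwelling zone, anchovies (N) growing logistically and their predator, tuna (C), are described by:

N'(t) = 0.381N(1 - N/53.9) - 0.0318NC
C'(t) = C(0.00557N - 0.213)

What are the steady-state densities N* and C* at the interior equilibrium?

N* ≈ 38.2, C* ≈ 3.48

From dC/dt = 0 with C > 0: 0.00557N* = 0.213, so N* = 38.2.
Substitute into dN/dt = 0: 0.381(1 - 38.2/53.9) = 0.0318C*.
The bracket is 0.291, giving C* = 0.111/0.0318 = 3.48.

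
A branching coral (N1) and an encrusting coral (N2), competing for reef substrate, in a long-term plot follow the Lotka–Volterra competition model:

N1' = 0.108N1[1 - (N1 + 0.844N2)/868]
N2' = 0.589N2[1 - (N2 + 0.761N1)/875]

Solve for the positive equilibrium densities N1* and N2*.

N1* ≈ 362, N2* ≈ 600

Setting both brackets to zero gives the nullclines N1 + 0.844N2 = 868 and 0.761N1 + N2 = 875.
Substituting N2 = 875 - 0.761N1 into the first: N1(1 - 0.844·0.761) = 868 - 0.844·875.
So N1* = 130/0.358 = 362, and then N2* = 875 - 0.761·362 = 600.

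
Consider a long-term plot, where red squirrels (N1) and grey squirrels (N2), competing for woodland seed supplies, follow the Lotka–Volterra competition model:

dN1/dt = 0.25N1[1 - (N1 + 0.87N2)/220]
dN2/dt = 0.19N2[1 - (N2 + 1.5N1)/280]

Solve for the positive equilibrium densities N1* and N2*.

N1* ≈ 77.4, N2* ≈ 164

Setting both brackets to zero gives the nullclines N1 + 0.87N2 = 220 and 1.5N1 + N2 = 280.
Substituting N2 = 280 - 1.5N1 into the first: N1(1 - 0.87·1.5) = 220 - 0.87·280.
So N1* = -23.6/-0.305 = 77.4, and then N2* = 280 - 1.5·77.4 = 164.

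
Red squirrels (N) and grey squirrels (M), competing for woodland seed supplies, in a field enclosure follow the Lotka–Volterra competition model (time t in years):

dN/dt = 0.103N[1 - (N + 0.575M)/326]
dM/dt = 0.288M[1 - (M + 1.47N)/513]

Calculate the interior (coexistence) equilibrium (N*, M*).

N* ≈ 200, M* ≈ 218

Setting both brackets to zero gives the nullclines N + 0.575M = 326 and 1.47N + M = 513.
Substituting M = 513 - 1.47N into the first: N(1 - 0.575·1.47) = 326 - 0.575·513.
So N* = 31/0.155 = 200, and then M* = 513 - 1.47·200 = 218.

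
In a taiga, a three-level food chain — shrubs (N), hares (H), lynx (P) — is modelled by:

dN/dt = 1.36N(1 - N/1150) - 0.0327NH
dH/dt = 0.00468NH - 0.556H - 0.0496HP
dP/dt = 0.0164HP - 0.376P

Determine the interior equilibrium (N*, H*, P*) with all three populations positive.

From dP/dt = 0: 0.0164H* = 0.376, so H* = 22.9.
From dN/dt = 0: 1.36(1 - N*/1150) = 0.0327·22.9, giving N* = 1150·(1 - 0.551) = 516.
From dH/dt = 0: 0.00468·516 - 0.556 = 0.0496P*, so P* = 1.86/0.0496 = 37.5.

N* ≈ 516, H* ≈ 22.9, P* ≈ 37.5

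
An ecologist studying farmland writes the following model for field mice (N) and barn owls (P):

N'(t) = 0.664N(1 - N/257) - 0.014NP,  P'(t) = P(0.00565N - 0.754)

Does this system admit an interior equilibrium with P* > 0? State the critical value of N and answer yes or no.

Threshold N = 133; K > 133, so yes, the predator persists.

The predator equation gives dP/dt > 0 only when N > 0.754/0.00565 = 133.
Without the predator, N → K = 257. Since 257 > 133, the predator can invade and persist.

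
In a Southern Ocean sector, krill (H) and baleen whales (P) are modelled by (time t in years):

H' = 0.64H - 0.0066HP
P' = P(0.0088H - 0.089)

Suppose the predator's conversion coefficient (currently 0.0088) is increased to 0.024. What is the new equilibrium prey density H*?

At the interior fixed point, setting dP/dt = 0 with P > 0 fixes H* = (predator death rate)/(HP coefficient) — independent of the other coefficients.
With the change, H* = 0.089/0.024 = 3.71; it falls from 10.1.

H* ≈ 3.71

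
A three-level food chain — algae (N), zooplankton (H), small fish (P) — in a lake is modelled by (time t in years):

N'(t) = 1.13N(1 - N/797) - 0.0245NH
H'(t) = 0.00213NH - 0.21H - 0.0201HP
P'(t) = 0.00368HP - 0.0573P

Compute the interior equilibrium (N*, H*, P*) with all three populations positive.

N* ≈ 528, H* ≈ 15.6, P* ≈ 45.5

From dP/dt = 0: 0.00368H* = 0.0573, so H* = 15.6.
From dN/dt = 0: 1.13(1 - N*/797) = 0.0245·15.6, giving N* = 797·(1 - 0.338) = 528.
From dH/dt = 0: 0.00213·528 - 0.21 = 0.0201P*, so P* = 0.915/0.0201 = 45.5.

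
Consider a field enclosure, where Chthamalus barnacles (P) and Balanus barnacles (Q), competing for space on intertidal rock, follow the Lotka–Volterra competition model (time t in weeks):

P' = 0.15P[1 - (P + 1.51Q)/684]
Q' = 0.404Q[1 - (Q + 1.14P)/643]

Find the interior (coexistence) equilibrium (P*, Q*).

Setting both brackets to zero gives the nullclines P + 1.51Q = 684 and 1.14P + Q = 643.
Substituting Q = 643 - 1.14P into the first: P(1 - 1.51·1.14) = 684 - 1.51·643.
So P* = -287/-0.721 = 398, and then Q* = 643 - 1.14·398 = 190.

P* ≈ 398, Q* ≈ 190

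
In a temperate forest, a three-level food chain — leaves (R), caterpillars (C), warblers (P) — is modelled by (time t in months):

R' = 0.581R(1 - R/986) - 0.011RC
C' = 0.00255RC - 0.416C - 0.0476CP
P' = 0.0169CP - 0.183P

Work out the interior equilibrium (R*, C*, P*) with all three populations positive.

From dP/dt = 0: 0.0169C* = 0.183, so C* = 10.8.
From dR/dt = 0: 0.581(1 - R*/986) = 0.011·10.8, giving R* = 986·(1 - 0.205) = 784.
From dC/dt = 0: 0.00255·784 - 0.416 = 0.0476P*, so P* = 1.58/0.0476 = 33.3.

R* ≈ 784, C* ≈ 10.8, P* ≈ 33.3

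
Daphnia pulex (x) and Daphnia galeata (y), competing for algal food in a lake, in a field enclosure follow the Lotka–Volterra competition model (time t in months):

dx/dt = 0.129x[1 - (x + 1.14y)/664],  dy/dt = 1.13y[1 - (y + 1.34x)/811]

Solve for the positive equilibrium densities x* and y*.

x* ≈ 494, y* ≈ 149

Setting both brackets to zero gives the nullclines x + 1.14y = 664 and 1.34x + y = 811.
Substituting y = 811 - 1.34x into the first: x(1 - 1.14·1.34) = 664 - 1.14·811.
So x* = -261/-0.528 = 494, and then y* = 811 - 1.34·494 = 149.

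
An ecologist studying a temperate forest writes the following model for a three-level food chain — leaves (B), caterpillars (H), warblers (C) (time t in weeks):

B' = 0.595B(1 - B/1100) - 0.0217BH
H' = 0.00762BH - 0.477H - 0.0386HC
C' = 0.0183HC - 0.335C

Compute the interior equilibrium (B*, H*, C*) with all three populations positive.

B* ≈ 366, H* ≈ 18.3, C* ≈ 59.8

From dC/dt = 0: 0.0183H* = 0.335, so H* = 18.3.
From dB/dt = 0: 0.595(1 - B*/1100) = 0.0217·18.3, giving B* = 1100·(1 - 0.668) = 366.
From dH/dt = 0: 0.00762·366 - 0.477 = 0.0386C*, so C* = 2.31/0.0386 = 59.8.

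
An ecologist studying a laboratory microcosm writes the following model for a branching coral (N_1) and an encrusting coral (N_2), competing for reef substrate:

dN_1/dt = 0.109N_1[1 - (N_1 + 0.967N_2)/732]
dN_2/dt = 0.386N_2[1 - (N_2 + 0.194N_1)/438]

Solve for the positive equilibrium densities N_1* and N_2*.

Setting both brackets to zero gives the nullclines N_1 + 0.967N_2 = 732 and 0.194N_1 + N_2 = 438.
Substituting N_2 = 438 - 0.194N_1 into the first: N_1(1 - 0.967·0.194) = 732 - 0.967·438.
So N_1* = 308/0.812 = 380, and then N_2* = 438 - 0.194·380 = 364.

N_1* ≈ 380, N_2* ≈ 364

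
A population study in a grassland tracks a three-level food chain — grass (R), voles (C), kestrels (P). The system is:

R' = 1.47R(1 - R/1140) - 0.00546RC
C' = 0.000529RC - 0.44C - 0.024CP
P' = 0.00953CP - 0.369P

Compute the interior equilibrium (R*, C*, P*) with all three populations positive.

R* ≈ 976, C* ≈ 38.7, P* ≈ 3.18

From dP/dt = 0: 0.00953C* = 0.369, so C* = 38.7.
From dR/dt = 0: 1.47(1 - R*/1140) = 0.00546·38.7, giving R* = 1140·(1 - 0.144) = 976.
From dC/dt = 0: 0.000529·976 - 0.44 = 0.024P*, so P* = 0.0763/0.024 = 3.18.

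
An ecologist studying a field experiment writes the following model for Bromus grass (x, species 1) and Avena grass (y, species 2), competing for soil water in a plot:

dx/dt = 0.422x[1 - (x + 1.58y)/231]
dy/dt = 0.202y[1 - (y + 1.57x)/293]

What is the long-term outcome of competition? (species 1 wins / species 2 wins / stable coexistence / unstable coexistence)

unstable coexistence (outcome depends on initial conditions)

Compare the nullcline intercepts: K1/α12 = 231/1.58 = 146 < K2 = 293; K2/α21 = 293/1.57 = 187 < K1 = 231.
Since both are reversed, neither can invade when rare; the interior point is a saddle.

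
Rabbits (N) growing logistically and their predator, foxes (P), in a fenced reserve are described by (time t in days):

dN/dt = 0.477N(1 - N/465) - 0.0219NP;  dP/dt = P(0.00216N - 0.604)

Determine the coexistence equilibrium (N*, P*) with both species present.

From dP/dt = 0 with P > 0: 0.00216N* = 0.604, so N* = 280.
Substitute into dN/dt = 0: 0.477(1 - 280/465) = 0.0219P*.
The bracket is 0.399, giving P* = 0.19/0.0219 = 8.68.

N* ≈ 280, P* ≈ 8.68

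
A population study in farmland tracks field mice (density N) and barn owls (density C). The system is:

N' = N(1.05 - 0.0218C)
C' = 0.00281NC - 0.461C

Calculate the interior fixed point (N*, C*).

Set dC/dt = 0 with C > 0: 0.00281N - 0.461 = 0, so N* = 0.461/0.00281 = 164.
Set dN/dt = 0 with N > 0: 1.05 - 0.0218C = 0, so C* = 1.05/0.0218 = 48.2.

N* ≈ 164, C* ≈ 48.2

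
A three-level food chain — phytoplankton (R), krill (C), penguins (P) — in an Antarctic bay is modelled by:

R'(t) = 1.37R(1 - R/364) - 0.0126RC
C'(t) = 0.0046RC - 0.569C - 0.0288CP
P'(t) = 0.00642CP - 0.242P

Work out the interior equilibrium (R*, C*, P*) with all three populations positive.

From dP/dt = 0: 0.00642C* = 0.242, so C* = 37.7.
From dR/dt = 0: 1.37(1 - R*/364) = 0.0126·37.7, giving R* = 364·(1 - 0.347) = 238.
From dC/dt = 0: 0.0046·238 - 0.569 = 0.0288P*, so P* = 0.525/0.0288 = 18.2.

R* ≈ 238, C* ≈ 37.7, P* ≈ 18.2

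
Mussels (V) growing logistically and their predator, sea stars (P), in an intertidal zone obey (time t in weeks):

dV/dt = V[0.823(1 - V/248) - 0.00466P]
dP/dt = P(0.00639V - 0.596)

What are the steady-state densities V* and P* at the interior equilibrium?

V* ≈ 93.3, P* ≈ 110

From dP/dt = 0 with P > 0: 0.00639V* = 0.596, so V* = 93.3.
Substitute into dV/dt = 0: 0.823(1 - 93.3/248) = 0.00466P*.
The bracket is 0.624, giving P* = 0.513/0.00466 = 110.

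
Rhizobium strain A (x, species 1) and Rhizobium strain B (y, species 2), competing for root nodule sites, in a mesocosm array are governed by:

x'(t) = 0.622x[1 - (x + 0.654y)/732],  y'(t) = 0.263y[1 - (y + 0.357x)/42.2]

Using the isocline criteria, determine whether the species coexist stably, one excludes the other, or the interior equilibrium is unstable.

Compare the nullcline intercepts: K1/α12 = 732/0.654 = 1120 > K2 = 42.2; K2/α21 = 42.2/0.357 = 118 < K1 = 732.
Since the inequalities point opposite ways, species 1 can invade but species 2 cannot.

species 1 excludes species 2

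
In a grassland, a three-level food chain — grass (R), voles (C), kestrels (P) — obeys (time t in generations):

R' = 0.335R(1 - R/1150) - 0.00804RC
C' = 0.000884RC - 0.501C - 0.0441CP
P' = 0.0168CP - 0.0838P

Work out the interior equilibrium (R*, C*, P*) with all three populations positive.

From dP/dt = 0: 0.0168C* = 0.0838, so C* = 4.99.
From dR/dt = 0: 0.335(1 - R*/1150) = 0.00804·4.99, giving R* = 1150·(1 - 0.12) = 1010.
From dC/dt = 0: 0.000884·1010 - 0.501 = 0.0441P*, so P* = 0.394/0.0441 = 8.93.

R* ≈ 1010, C* ≈ 4.99, P* ≈ 8.93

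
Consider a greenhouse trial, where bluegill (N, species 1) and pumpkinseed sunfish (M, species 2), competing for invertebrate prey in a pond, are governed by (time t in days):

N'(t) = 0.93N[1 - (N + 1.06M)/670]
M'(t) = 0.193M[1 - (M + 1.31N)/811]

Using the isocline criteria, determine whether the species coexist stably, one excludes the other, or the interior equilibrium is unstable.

unstable coexistence (outcome depends on initial conditions)

Compare the nullcline intercepts: K1/α12 = 670/1.06 = 632 < K2 = 811; K2/α21 = 811/1.31 = 619 < K1 = 670.
Since both are reversed, neither can invade when rare; the interior point is a saddle.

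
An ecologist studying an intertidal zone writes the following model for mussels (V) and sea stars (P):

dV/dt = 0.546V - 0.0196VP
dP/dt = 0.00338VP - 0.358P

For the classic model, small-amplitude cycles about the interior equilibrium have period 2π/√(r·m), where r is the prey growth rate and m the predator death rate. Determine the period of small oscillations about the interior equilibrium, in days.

Here r = 0.546 and m = 0.358, so r·m = 0.195.
ω = √0.195 = 0.442 per day, hence T = 2π/ω ≈ 14.2 days.

T ≈ 14.2 days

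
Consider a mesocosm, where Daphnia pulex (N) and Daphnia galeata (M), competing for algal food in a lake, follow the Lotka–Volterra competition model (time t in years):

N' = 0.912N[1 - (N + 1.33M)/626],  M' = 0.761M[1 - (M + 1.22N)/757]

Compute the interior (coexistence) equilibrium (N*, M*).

Setting both brackets to zero gives the nullclines N + 1.33M = 626 and 1.22N + M = 757.
Substituting M = 757 - 1.22N into the first: N(1 - 1.33·1.22) = 626 - 1.33·757.
So N* = -381/-0.623 = 612, and then M* = 757 - 1.22·612 = 10.8.

N* ≈ 612, M* ≈ 10.8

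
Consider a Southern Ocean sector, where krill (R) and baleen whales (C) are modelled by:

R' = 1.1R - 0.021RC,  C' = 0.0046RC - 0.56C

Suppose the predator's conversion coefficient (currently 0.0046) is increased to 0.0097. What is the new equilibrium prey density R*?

R* ≈ 57.7

At the interior fixed point, setting dC/dt = 0 with C > 0 fixes R* = (predator death rate)/(RC coefficient) — independent of the other coefficients.
With the change, R* = 0.56/0.0097 = 57.7; it falls from 122.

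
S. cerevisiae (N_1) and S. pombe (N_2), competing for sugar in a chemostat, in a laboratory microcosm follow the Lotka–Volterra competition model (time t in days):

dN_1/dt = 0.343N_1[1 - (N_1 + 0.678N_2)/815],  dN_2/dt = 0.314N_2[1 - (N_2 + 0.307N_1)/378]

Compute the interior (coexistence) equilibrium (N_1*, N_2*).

N_1* ≈ 706, N_2* ≈ 161

Setting both brackets to zero gives the nullclines N_1 + 0.678N_2 = 815 and 0.307N_1 + N_2 = 378.
Substituting N_2 = 378 - 0.307N_1 into the first: N_1(1 - 0.678·0.307) = 815 - 0.678·378.
So N_1* = 559/0.792 = 706, and then N_2* = 378 - 0.307·706 = 161.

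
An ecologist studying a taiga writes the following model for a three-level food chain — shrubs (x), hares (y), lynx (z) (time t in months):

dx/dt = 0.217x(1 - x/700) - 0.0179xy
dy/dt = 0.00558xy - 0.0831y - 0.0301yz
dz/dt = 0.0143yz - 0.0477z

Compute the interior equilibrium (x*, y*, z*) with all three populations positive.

x* ≈ 507, y* ≈ 3.34, z* ≈ 91.3

From dz/dt = 0: 0.0143y* = 0.0477, so y* = 3.34.
From dx/dt = 0: 0.217(1 - x*/700) = 0.0179·3.34, giving x* = 700·(1 - 0.275) = 507.
From dy/dt = 0: 0.00558·507 - 0.0831 = 0.0301z*, so z* = 2.75/0.0301 = 91.3.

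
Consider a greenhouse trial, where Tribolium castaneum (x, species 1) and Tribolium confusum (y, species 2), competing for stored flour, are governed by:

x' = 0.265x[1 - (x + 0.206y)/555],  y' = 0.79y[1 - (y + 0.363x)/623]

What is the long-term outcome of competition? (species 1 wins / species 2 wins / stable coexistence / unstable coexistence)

stable coexistence

Compare the nullcline intercepts: K1/α12 = 555/0.206 = 2690 > K2 = 623; K2/α21 = 623/0.363 = 1720 > K1 = 555.
Since both inequalities hold, each species can invade when rare, so the interior equilibrium is stable.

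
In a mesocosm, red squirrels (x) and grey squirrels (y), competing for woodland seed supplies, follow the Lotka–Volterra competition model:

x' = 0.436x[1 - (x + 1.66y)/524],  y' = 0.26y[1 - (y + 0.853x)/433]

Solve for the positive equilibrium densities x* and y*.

Setting both brackets to zero gives the nullclines x + 1.66y = 524 and 0.853x + y = 433.
Substituting y = 433 - 0.853x into the first: x(1 - 1.66·0.853) = 524 - 1.66·433.
So x* = -195/-0.416 = 468, and then y* = 433 - 0.853·468 = 33.6.

x* ≈ 468, y* ≈ 33.6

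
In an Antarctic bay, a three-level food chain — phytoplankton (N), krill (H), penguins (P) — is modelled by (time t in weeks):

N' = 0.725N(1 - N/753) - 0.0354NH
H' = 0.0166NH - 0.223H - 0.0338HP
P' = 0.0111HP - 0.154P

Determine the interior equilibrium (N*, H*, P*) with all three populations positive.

N* ≈ 243, H* ≈ 13.9, P* ≈ 113

From dP/dt = 0: 0.0111H* = 0.154, so H* = 13.9.
From dN/dt = 0: 0.725(1 - N*/753) = 0.0354·13.9, giving N* = 753·(1 - 0.677) = 243.
From dH/dt = 0: 0.0166·243 - 0.223 = 0.0338P*, so P* = 3.81/0.0338 = 113.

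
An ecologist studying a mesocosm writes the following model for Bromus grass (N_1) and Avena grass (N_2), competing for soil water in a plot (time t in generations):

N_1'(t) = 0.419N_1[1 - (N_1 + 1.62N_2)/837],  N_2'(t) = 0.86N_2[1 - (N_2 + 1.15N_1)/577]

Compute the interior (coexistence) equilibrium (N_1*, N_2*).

N_1* ≈ 113, N_2* ≈ 447

Setting both brackets to zero gives the nullclines N_1 + 1.62N_2 = 837 and 1.15N_1 + N_2 = 577.
Substituting N_2 = 577 - 1.15N_1 into the first: N_1(1 - 1.62·1.15) = 837 - 1.62·577.
So N_1* = -97.7/-0.863 = 113, and then N_2* = 577 - 1.15·113 = 447.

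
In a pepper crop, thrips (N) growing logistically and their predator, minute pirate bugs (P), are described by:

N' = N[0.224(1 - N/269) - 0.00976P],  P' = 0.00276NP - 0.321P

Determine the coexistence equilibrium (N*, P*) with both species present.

N* ≈ 116, P* ≈ 13

From dP/dt = 0 with P > 0: 0.00276N* = 0.321, so N* = 116.
Substitute into dN/dt = 0: 0.224(1 - 116/269) = 0.00976P*.
The bracket is 0.568, giving P* = 0.127/0.00976 = 13.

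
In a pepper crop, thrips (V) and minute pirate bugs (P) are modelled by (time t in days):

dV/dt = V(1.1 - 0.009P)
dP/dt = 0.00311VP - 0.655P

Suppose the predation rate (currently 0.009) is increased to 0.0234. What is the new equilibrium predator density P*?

P* ≈ 47

At the interior fixed point, setting dV/dt = 0 with V > 0 fixes P* = (prey growth rate)/(VP coefficient) — independent of the other coefficients.
With the change, P* = 1.1/0.0234 = 47; it falls from 122.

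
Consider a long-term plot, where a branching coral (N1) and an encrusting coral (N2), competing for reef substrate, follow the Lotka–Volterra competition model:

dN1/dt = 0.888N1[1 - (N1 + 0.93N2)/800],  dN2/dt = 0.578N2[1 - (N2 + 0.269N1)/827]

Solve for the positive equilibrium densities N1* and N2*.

N1* ≈ 41.2, N2* ≈ 816

Setting both brackets to zero gives the nullclines N1 + 0.93N2 = 800 and 0.269N1 + N2 = 827.
Substituting N2 = 827 - 0.269N1 into the first: N1(1 - 0.93·0.269) = 800 - 0.93·827.
So N1* = 30.9/0.75 = 41.2, and then N2* = 827 - 0.269·41.2 = 816.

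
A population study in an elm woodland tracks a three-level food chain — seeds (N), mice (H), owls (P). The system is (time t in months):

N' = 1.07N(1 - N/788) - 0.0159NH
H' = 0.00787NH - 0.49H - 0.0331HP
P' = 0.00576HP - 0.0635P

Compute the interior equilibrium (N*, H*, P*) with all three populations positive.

N* ≈ 659, H* ≈ 11, P* ≈ 142

From dP/dt = 0: 0.00576H* = 0.0635, so H* = 11.
From dN/dt = 0: 1.07(1 - N*/788) = 0.0159·11, giving N* = 788·(1 - 0.164) = 659.
From dH/dt = 0: 0.00787·659 - 0.49 = 0.0331P*, so P* = 4.7/0.0331 = 142.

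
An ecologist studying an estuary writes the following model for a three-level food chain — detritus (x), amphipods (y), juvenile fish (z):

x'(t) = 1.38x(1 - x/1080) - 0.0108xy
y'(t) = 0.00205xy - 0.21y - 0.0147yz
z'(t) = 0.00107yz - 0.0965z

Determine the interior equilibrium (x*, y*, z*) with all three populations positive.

From dz/dt = 0: 0.00107y* = 0.0965, so y* = 90.2.
From dx/dt = 0: 1.38(1 - x*/1080) = 0.0108·90.2, giving x* = 1080·(1 - 0.706) = 318.
From dy/dt = 0: 0.00205·318 - 0.21 = 0.0147z*, so z* = 0.441/0.0147 = 30.

x* ≈ 318, y* ≈ 90.2, z* ≈ 30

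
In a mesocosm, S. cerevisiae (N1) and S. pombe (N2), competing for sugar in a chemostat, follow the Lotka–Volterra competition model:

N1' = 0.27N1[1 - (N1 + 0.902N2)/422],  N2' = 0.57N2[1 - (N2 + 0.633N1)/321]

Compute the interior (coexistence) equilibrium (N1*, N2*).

Setting both brackets to zero gives the nullclines N1 + 0.902N2 = 422 and 0.633N1 + N2 = 321.
Substituting N2 = 321 - 0.633N1 into the first: N1(1 - 0.902·0.633) = 422 - 0.902·321.
So N1* = 132/0.429 = 309, and then N2* = 321 - 0.633·309 = 126.

N1* ≈ 309, N2* ≈ 126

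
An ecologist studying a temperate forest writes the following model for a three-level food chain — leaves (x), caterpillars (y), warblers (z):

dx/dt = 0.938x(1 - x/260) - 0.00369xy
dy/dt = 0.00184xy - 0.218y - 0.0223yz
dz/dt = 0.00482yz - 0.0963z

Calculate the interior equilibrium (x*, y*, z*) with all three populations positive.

x* ≈ 240, y* ≈ 20, z* ≈ 9.99

From dz/dt = 0: 0.00482y* = 0.0963, so y* = 20.
From dx/dt = 0: 0.938(1 - x*/260) = 0.00369·20, giving x* = 260·(1 - 0.0786) = 240.
From dy/dt = 0: 0.00184·240 - 0.218 = 0.0223z*, so z* = 0.223/0.0223 = 9.99.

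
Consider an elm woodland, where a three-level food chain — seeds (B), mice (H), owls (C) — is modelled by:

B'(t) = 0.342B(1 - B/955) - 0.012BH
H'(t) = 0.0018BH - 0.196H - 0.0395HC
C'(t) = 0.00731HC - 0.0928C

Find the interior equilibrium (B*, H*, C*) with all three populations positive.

B* ≈ 530, H* ≈ 12.7, C* ≈ 19.2

From dC/dt = 0: 0.00731H* = 0.0928, so H* = 12.7.
From dB/dt = 0: 0.342(1 - B*/955) = 0.012·12.7, giving B* = 955·(1 - 0.445) = 530.
From dH/dt = 0: 0.0018·530 - 0.196 = 0.0395C*, so C* = 0.757/0.0395 = 19.2.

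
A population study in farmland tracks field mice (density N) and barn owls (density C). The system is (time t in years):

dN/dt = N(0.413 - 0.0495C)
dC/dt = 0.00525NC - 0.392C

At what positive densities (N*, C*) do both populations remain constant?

N* ≈ 74.7, C* ≈ 8.34

Set dC/dt = 0 with C > 0: 0.00525N - 0.392 = 0, so N* = 0.392/0.00525 = 74.7.
Set dN/dt = 0 with N > 0: 0.413 - 0.0495C = 0, so C* = 0.413/0.0495 = 8.34.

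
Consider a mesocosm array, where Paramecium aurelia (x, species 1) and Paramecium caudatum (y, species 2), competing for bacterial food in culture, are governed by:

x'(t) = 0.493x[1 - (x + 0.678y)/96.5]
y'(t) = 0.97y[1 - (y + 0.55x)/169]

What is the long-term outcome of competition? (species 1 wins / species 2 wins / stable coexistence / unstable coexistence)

Compare the nullcline intercepts: K1/α12 = 96.5/0.678 = 142 < K2 = 169; K2/α21 = 169/0.55 = 307 > K1 = 96.5.
Since the inequalities point opposite ways, species 2 can invade but species 1 cannot.

species 2 excludes species 1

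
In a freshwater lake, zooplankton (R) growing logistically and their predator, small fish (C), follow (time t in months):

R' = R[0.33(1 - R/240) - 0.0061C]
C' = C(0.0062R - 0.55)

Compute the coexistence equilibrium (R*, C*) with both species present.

R* ≈ 88.7, C* ≈ 34.1

From dC/dt = 0 with C > 0: 0.0062R* = 0.55, so R* = 88.7.
Substitute into dR/dt = 0: 0.33(1 - 88.7/240) = 0.0061C*.
The bracket is 0.63, giving C* = 0.208/0.0061 = 34.1.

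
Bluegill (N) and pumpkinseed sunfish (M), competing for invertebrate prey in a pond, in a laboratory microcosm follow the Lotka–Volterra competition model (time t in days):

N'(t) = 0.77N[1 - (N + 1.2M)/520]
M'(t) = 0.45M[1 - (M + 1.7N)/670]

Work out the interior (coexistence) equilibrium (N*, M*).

N* ≈ 273, M* ≈ 206

Setting both brackets to zero gives the nullclines N + 1.2M = 520 and 1.7N + M = 670.
Substituting M = 670 - 1.7N into the first: N(1 - 1.2·1.7) = 520 - 1.2·670.
So N* = -284/-1.04 = 273, and then M* = 670 - 1.7·273 = 206.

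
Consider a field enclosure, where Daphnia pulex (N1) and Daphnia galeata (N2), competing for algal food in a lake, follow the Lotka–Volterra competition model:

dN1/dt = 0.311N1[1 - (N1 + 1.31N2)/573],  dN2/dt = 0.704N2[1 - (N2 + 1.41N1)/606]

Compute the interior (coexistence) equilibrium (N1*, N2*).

N1* ≈ 261, N2* ≈ 238

Setting both brackets to zero gives the nullclines N1 + 1.31N2 = 573 and 1.41N1 + N2 = 606.
Substituting N2 = 606 - 1.41N1 into the first: N1(1 - 1.31·1.41) = 573 - 1.31·606.
So N1* = -221/-0.847 = 261, and then N2* = 606 - 1.41·261 = 238.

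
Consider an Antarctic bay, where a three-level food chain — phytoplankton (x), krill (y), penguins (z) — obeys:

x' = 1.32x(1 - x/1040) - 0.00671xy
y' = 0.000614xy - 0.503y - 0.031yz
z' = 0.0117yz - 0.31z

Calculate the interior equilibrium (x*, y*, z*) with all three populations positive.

x* ≈ 900, y* ≈ 26.5, z* ≈ 1.6

From dz/dt = 0: 0.0117y* = 0.31, so y* = 26.5.
From dx/dt = 0: 1.32(1 - x*/1040) = 0.00671·26.5, giving x* = 1040·(1 - 0.135) = 900.
From dy/dt = 0: 0.000614·900 - 0.503 = 0.031z*, so z* = 0.0496/0.031 = 1.6.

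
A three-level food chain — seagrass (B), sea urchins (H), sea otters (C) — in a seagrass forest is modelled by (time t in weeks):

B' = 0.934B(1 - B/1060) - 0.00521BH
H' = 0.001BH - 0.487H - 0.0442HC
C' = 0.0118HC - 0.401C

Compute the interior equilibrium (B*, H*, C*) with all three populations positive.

B* ≈ 859, H* ≈ 34, C* ≈ 8.42

From dC/dt = 0: 0.0118H* = 0.401, so H* = 34.
From dB/dt = 0: 0.934(1 - B*/1060) = 0.00521·34, giving B* = 1060·(1 - 0.19) = 859.
From dH/dt = 0: 0.001·859 - 0.487 = 0.0442C*, so C* = 0.372/0.0442 = 8.42.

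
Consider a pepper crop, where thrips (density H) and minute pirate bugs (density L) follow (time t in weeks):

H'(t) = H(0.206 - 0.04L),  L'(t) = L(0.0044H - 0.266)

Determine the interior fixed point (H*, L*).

H* ≈ 60.5, L* ≈ 5.15

Set dL/dt = 0 with L > 0: 0.0044H - 0.266 = 0, so H* = 0.266/0.0044 = 60.5.
Set dH/dt = 0 with H > 0: 0.206 - 0.04L = 0, so L* = 0.206/0.04 = 5.15.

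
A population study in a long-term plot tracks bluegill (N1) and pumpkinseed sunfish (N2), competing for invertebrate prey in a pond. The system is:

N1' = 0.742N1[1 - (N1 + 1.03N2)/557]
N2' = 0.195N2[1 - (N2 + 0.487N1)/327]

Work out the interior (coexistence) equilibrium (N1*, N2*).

N1* ≈ 442, N2* ≈ 112

Setting both brackets to zero gives the nullclines N1 + 1.03N2 = 557 and 0.487N1 + N2 = 327.
Substituting N2 = 327 - 0.487N1 into the first: N1(1 - 1.03·0.487) = 557 - 1.03·327.
So N1* = 220/0.498 = 442, and then N2* = 327 - 0.487·442 = 112.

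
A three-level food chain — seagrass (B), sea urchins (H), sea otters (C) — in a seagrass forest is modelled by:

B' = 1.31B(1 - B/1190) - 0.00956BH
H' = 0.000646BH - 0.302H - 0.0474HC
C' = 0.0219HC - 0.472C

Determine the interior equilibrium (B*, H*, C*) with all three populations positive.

From dC/dt = 0: 0.0219H* = 0.472, so H* = 21.6.
From dB/dt = 0: 1.31(1 - B*/1190) = 0.00956·21.6, giving B* = 1190·(1 - 0.157) = 1000.
From dH/dt = 0: 0.000646·1000 - 0.302 = 0.0474C*, so C* = 0.346/0.0474 = 7.3.

B* ≈ 1000, H* ≈ 21.6, C* ≈ 7.3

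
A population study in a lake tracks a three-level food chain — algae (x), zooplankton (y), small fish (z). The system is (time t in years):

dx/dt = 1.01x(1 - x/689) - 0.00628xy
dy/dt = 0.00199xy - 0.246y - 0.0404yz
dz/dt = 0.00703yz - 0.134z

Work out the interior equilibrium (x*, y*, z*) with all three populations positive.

x* ≈ 607, y* ≈ 19.1, z* ≈ 23.8

From dz/dt = 0: 0.00703y* = 0.134, so y* = 19.1.
From dx/dt = 0: 1.01(1 - x*/689) = 0.00628·19.1, giving x* = 689·(1 - 0.119) = 607.
From dy/dt = 0: 0.00199·607 - 0.246 = 0.0404z*, so z* = 0.963/0.0404 = 23.8.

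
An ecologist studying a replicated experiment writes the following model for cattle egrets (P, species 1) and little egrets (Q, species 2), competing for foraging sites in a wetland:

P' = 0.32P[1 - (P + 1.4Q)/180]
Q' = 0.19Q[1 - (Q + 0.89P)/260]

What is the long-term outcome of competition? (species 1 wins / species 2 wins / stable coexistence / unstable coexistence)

species 2 excludes species 1

Compare the nullcline intercepts: K1/α12 = 180/1.4 = 129 < K2 = 260; K2/α21 = 260/0.89 = 292 > K1 = 180.
Since the inequalities point opposite ways, species 2 can invade but species 1 cannot.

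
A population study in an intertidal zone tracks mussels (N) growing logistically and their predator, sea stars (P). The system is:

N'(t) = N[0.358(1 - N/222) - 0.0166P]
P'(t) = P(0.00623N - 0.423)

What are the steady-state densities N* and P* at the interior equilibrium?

From dP/dt = 0 with P > 0: 0.00623N* = 0.423, so N* = 67.9.
Substitute into dN/dt = 0: 0.358(1 - 67.9/222) = 0.0166P*.
The bracket is 0.694, giving P* = 0.249/0.0166 = 15.

N* ≈ 67.9, P* ≈ 15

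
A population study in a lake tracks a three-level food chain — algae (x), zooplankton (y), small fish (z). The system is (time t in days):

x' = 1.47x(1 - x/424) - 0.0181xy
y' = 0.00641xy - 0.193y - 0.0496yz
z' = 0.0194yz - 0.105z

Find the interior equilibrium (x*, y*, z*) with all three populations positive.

From dz/dt = 0: 0.0194y* = 0.105, so y* = 5.41.
From dx/dt = 0: 1.47(1 - x*/424) = 0.0181·5.41, giving x* = 424·(1 - 0.0666) = 396.
From dy/dt = 0: 0.00641·396 - 0.193 = 0.0496z*, so z* = 2.34/0.0496 = 47.3.

x* ≈ 396, y* ≈ 5.41, z* ≈ 47.3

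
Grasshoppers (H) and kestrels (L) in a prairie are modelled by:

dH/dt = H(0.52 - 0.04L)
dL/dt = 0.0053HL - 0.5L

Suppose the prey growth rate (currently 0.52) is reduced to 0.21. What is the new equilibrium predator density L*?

At the interior fixed point, setting dH/dt = 0 with H > 0 fixes L* = (prey growth rate)/(HL coefficient) — independent of the other coefficients.
With the change, L* = 0.21/0.04 = 5.25; it falls from 13.

L* ≈ 5.25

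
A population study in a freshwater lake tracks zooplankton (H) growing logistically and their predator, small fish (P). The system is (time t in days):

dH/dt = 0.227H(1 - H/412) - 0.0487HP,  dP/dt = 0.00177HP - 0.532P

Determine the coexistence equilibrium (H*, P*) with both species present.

From dP/dt = 0 with P > 0: 0.00177H* = 0.532, so H* = 301.
Substitute into dH/dt = 0: 0.227(1 - 301/412) = 0.0487P*.
The bracket is 0.27, giving P* = 0.0614/0.0487 = 1.26.

H* ≈ 301, P* ≈ 1.26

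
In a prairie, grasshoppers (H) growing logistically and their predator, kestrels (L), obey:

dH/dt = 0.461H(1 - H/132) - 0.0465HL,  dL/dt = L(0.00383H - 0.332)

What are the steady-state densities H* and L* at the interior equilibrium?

From dL/dt = 0 with L > 0: 0.00383H* = 0.332, so H* = 86.7.
Substitute into dH/dt = 0: 0.461(1 - 86.7/132) = 0.0465L*.
The bracket is 0.343, giving L* = 0.158/0.0465 = 3.4.

H* ≈ 86.7, L* ≈ 3.4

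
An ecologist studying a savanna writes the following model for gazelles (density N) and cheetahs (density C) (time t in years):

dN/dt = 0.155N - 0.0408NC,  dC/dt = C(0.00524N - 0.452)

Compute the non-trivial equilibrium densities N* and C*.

Set dC/dt = 0 with C > 0: 0.00524N - 0.452 = 0, so N* = 0.452/0.00524 = 86.3.
Set dN/dt = 0 with N > 0: 0.155 - 0.0408C = 0, so C* = 0.155/0.0408 = 3.8.

N* ≈ 86.3, C* ≈ 3.8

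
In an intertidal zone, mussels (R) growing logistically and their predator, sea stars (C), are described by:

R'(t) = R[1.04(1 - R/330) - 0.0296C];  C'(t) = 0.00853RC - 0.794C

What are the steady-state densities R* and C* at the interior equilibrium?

R* ≈ 93.1, C* ≈ 25.2

From dC/dt = 0 with C > 0: 0.00853R* = 0.794, so R* = 93.1.
Substitute into dR/dt = 0: 1.04(1 - 93.1/330) = 0.0296C*.
The bracket is 0.718, giving C* = 0.747/0.0296 = 25.2.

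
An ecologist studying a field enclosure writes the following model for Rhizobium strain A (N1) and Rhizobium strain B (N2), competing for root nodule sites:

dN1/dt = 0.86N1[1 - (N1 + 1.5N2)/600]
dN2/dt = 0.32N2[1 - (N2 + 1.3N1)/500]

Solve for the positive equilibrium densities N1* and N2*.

Setting both brackets to zero gives the nullclines N1 + 1.5N2 = 600 and 1.3N1 + N2 = 500.
Substituting N2 = 500 - 1.3N1 into the first: N1(1 - 1.5·1.3) = 600 - 1.5·500.
So N1* = -150/-0.95 = 158, and then N2* = 500 - 1.3·158 = 295.

N1* ≈ 158, N2* ≈ 295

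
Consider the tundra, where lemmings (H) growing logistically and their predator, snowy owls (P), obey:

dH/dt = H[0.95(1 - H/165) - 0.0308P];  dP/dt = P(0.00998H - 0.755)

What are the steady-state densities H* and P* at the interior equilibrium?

From dP/dt = 0 with P > 0: 0.00998H* = 0.755, so H* = 75.7.
Substitute into dH/dt = 0: 0.95(1 - 75.7/165) = 0.0308P*.
The bracket is 0.542, giving P* = 0.514/0.0308 = 16.7.

H* ≈ 75.7, P* ≈ 16.7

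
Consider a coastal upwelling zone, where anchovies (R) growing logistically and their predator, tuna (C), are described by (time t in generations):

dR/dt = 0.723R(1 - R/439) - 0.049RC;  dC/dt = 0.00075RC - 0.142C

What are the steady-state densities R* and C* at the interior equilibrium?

From dC/dt = 0 with C > 0: 0.00075R* = 0.142, so R* = 189.
Substitute into dR/dt = 0: 0.723(1 - 189/439) = 0.049C*.
The bracket is 0.569, giving C* = 0.411/0.049 = 8.39.

R* ≈ 189, C* ≈ 8.39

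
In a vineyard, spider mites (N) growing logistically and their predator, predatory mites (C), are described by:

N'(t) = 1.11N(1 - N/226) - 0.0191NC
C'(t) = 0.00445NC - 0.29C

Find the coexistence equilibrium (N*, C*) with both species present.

From dC/dt = 0 with C > 0: 0.00445N* = 0.29, so N* = 65.2.
Substitute into dN/dt = 0: 1.11(1 - 65.2/226) = 0.0191C*.
The bracket is 0.712, giving C* = 0.79/0.0191 = 41.4.

N* ≈ 65.2, C* ≈ 41.4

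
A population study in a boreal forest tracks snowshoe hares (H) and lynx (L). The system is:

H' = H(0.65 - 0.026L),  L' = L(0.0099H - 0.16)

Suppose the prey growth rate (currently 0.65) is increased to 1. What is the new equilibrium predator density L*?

L* ≈ 38.5

At the interior fixed point, setting dH/dt = 0 with H > 0 fixes L* = (prey growth rate)/(HL coefficient) — independent of the other coefficients.
With the change, L* = 1/0.026 = 38.5; it rises from 25.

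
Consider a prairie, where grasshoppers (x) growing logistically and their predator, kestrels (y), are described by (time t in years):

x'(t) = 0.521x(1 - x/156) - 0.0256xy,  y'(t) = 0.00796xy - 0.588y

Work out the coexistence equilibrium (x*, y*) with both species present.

x* ≈ 73.9, y* ≈ 10.7

From dy/dt = 0 with y > 0: 0.00796x* = 0.588, so x* = 73.9.
Substitute into dx/dt = 0: 0.521(1 - 73.9/156) = 0.0256y*.
The bracket is 0.526, giving y* = 0.274/0.0256 = 10.7.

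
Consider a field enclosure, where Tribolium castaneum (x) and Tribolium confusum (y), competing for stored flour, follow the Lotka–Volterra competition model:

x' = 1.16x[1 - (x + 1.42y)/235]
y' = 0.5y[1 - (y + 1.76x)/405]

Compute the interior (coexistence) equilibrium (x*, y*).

Setting both brackets to zero gives the nullclines x + 1.42y = 235 and 1.76x + y = 405.
Substituting y = 405 - 1.76x into the first: x(1 - 1.42·1.76) = 235 - 1.42·405.
So x* = -340/-1.5 = 227, and then y* = 405 - 1.76·227 = 5.74.

x* ≈ 227, y* ≈ 5.74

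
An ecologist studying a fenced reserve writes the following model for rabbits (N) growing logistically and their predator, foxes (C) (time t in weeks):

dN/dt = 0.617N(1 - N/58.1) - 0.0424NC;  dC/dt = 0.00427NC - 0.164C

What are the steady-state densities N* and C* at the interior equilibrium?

N* ≈ 38.4, C* ≈ 4.93

From dC/dt = 0 with C > 0: 0.00427N* = 0.164, so N* = 38.4.
Substitute into dN/dt = 0: 0.617(1 - 38.4/58.1) = 0.0424C*.
The bracket is 0.339, giving C* = 0.209/0.0424 = 4.93.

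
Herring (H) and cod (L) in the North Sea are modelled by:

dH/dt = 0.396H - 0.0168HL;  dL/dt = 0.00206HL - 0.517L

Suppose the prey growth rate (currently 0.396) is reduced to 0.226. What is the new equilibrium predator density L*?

L* ≈ 13.5

At the interior fixed point, setting dH/dt = 0 with H > 0 fixes L* = (prey growth rate)/(HL coefficient) — independent of the other coefficients.
With the change, L* = 0.226/0.0168 = 13.5; it falls from 23.6.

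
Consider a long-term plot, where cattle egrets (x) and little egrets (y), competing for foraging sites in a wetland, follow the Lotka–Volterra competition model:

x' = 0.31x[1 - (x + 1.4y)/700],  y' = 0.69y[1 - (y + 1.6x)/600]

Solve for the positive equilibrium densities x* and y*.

Setting both brackets to zero gives the nullclines x + 1.4y = 700 and 1.6x + y = 600.
Substituting y = 600 - 1.6x into the first: x(1 - 1.4·1.6) = 700 - 1.4·600.
So x* = -140/-1.24 = 113, and then y* = 600 - 1.6·113 = 419.

x* ≈ 113, y* ≈ 419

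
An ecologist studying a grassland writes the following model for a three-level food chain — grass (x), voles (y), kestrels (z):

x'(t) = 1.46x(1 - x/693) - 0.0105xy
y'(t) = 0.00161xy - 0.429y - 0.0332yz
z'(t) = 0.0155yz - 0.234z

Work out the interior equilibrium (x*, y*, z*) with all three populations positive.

From dz/dt = 0: 0.0155y* = 0.234, so y* = 15.1.
From dx/dt = 0: 1.46(1 - x*/693) = 0.0105·15.1, giving x* = 693·(1 - 0.109) = 618.
From dy/dt = 0: 0.00161·618 - 0.429 = 0.0332z*, so z* = 0.566/0.0332 = 17.

x* ≈ 618, y* ≈ 15.1, z* ≈ 17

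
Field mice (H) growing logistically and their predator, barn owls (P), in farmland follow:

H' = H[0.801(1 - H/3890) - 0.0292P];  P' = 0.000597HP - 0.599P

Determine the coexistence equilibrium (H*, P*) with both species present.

From dP/dt = 0 with P > 0: 0.000597H* = 0.599, so H* = 1000.
Substitute into dH/dt = 0: 0.801(1 - 1000/3890) = 0.0292P*.
The bracket is 0.742, giving P* = 0.594/0.0292 = 20.4.

H* ≈ 1000, P* ≈ 20.4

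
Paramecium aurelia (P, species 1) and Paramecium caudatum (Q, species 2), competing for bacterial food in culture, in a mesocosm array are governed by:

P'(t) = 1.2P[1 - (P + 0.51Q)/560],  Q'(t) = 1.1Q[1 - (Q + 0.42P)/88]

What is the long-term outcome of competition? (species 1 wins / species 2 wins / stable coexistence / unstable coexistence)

species 1 excludes species 2

Compare the nullcline intercepts: K1/α12 = 560/0.51 = 1100 > K2 = 88; K2/α21 = 88/0.42 = 210 < K1 = 560.
Since the inequalities point opposite ways, species 1 can invade but species 2 cannot.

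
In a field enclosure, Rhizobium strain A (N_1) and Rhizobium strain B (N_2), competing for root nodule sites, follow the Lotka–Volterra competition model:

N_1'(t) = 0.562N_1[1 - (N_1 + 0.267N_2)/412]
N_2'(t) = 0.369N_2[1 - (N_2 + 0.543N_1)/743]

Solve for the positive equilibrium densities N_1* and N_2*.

N_1* ≈ 250, N_2* ≈ 607

Setting both brackets to zero gives the nullclines N_1 + 0.267N_2 = 412 and 0.543N_1 + N_2 = 743.
Substituting N_2 = 743 - 0.543N_1 into the first: N_1(1 - 0.267·0.543) = 412 - 0.267·743.
So N_1* = 214/0.855 = 250, and then N_2* = 743 - 0.543·250 = 607.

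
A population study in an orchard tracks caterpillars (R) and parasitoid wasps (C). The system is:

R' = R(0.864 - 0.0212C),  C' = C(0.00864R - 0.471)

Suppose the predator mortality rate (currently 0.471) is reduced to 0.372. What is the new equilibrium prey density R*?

R* ≈ 43.1

At the interior fixed point, setting dC/dt = 0 with C > 0 fixes R* = (predator death rate)/(RC coefficient) — independent of the other coefficients.
With the change, R* = 0.372/0.00864 = 43.1; it falls from 54.5.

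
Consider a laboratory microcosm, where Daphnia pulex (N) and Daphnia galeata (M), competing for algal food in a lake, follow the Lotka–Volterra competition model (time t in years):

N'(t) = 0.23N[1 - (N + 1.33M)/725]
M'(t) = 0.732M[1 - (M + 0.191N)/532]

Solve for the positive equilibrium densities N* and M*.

N* ≈ 23.4, M* ≈ 528

Setting both brackets to zero gives the nullclines N + 1.33M = 725 and 0.191N + M = 532.
Substituting M = 532 - 0.191N into the first: N(1 - 1.33·0.191) = 725 - 1.33·532.
So N* = 17.4/0.746 = 23.4, and then M* = 532 - 0.191·23.4 = 528.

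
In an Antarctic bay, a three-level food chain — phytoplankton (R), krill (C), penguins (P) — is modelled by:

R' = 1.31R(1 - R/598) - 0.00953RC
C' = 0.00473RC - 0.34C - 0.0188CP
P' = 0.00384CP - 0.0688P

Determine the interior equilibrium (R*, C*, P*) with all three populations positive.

From dP/dt = 0: 0.00384C* = 0.0688, so C* = 17.9.
From dR/dt = 0: 1.31(1 - R*/598) = 0.00953·17.9, giving R* = 598·(1 - 0.13) = 520.
From dC/dt = 0: 0.00473·520 - 0.34 = 0.0188P*, so P* = 2.12/0.0188 = 113.

R* ≈ 520, C* ≈ 17.9, P* ≈ 113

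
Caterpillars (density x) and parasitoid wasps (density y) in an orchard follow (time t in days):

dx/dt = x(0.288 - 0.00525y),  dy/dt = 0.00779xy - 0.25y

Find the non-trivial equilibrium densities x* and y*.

x* ≈ 32.1, y* ≈ 54.9

Set dy/dt = 0 with y > 0: 0.00779x - 0.25 = 0, so x* = 0.25/0.00779 = 32.1.
Set dx/dt = 0 with x > 0: 0.288 - 0.00525y = 0, so y* = 0.288/0.00525 = 54.9.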